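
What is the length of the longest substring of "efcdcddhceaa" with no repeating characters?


Input: "efcdcddhceaa"
Sliding window (track last position of each char):
  Position 0 ('e'): window [0,0] length 1 -- new best
  Position 1 ('f'): window [0,1] length 2 -- new best
  Position 2 ('c'): window [0,2] length 3 -- new best
  Position 3 ('d'): window [0,3] length 4 -- new best
  Position 4 ('c'): repeat (last at 2), move window start to 3
  Position 4 ('c'): window [3,4] length 2
  Position 5 ('d'): repeat (last at 3), move window start to 4
  Position 5 ('d'): window [4,5] length 2
  Position 6 ('d'): repeat (last at 5), move window start to 6
  Position 6 ('d'): window [6,6] length 1
  Position 7 ('h'): window [6,7] length 2
  Position 8 ('c'): window [6,8] length 3
  Position 9 ('e'): window [6,9] length 4
  Position 10 ('a'): window [6,10] length 5 -- new best
  Position 11 ('a'): repeat (last at 10), move window start to 11
  Position 11 ('a'): window [11,11] length 1
Longest substring with no repeats: "dhcea" with length 5

5


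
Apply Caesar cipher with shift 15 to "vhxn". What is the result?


Caesar cipher: shift "vhxn" by 15
  'v' (pos 21) + 15 = pos 10 = 'k'
  'h' (pos 7) + 15 = pos 22 = 'w'
  'x' (pos 23) + 15 = pos 12 = 'm'
  'n' (pos 13) + 15 = pos 2 = 'c'
Result: kwmc

kwmc


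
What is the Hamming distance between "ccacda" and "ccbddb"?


Comparing "ccacda" and "ccbddb" position by position:
  Position 0: 'c' vs 'c' => same
  Position 1: 'c' vs 'c' => same
  Position 2: 'a' vs 'b' => differ
  Position 3: 'c' vs 'd' => differ
  Position 4: 'd' vs 'd' => same
  Position 5: 'a' vs 'b' => differ
Total differences (Hamming distance): 3

3


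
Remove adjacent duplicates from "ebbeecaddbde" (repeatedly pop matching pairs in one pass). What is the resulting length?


Input: ebbeecaddbde
Stack-based adjacent duplicate removal:
  Read 'e': push. Stack: e
  Read 'b': push. Stack: eb
  Read 'b': matches stack top 'b' => pop. Stack: e
  Read 'e': matches stack top 'e' => pop. Stack: (empty)
  Read 'e': push. Stack: e
  Read 'c': push. Stack: ec
  Read 'a': push. Stack: eca
  Read 'd': push. Stack: ecad
  Read 'd': matches stack top 'd' => pop. Stack: eca
  Read 'b': push. Stack: ecab
  Read 'd': push. Stack: ecabd
  Read 'e': push. Stack: ecabde
Final stack: "ecabde" (length 6)

6


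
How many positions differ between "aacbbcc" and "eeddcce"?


Comparing "aacbbcc" and "eeddcce" position by position:
  Position 0: 'a' vs 'e' => DIFFER
  Position 1: 'a' vs 'e' => DIFFER
  Position 2: 'c' vs 'd' => DIFFER
  Position 3: 'b' vs 'd' => DIFFER
  Position 4: 'b' vs 'c' => DIFFER
  Position 5: 'c' vs 'c' => same
  Position 6: 'c' vs 'e' => DIFFER
Positions that differ: 6

6


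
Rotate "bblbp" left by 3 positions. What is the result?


Input: "bblbp", rotate left by 3
First 3 characters: "bbl"
Remaining characters: "bp"
Concatenate remaining + first: "bp" + "bbl" = "bpbbl"

bpbbl


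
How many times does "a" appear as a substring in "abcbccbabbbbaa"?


Searching for "a" in "abcbccbabbbbaa"
Scanning each position:
  Position 0: "a" => MATCH
  Position 1: "b" => no
  Position 2: "c" => no
  Position 3: "b" => no
  Position 4: "c" => no
  Position 5: "c" => no
  Position 6: "b" => no
  Position 7: "a" => MATCH
  Position 8: "b" => no
  Position 9: "b" => no
  Position 10: "b" => no
  Position 11: "b" => no
  Position 12: "a" => MATCH
  Position 13: "a" => MATCH
Total occurrences: 4

4


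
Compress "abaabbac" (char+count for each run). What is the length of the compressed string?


Input: abaabbac
Runs:
  'a' x 1 => "a1"
  'b' x 1 => "b1"
  'a' x 2 => "a2"
  'b' x 2 => "b2"
  'a' x 1 => "a1"
  'c' x 1 => "c1"
Compressed: "a1b1a2b2a1c1"
Compressed length: 12

12


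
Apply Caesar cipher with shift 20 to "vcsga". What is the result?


Caesar cipher: shift "vcsga" by 20
  'v' (pos 21) + 20 = pos 15 = 'p'
  'c' (pos 2) + 20 = pos 22 = 'w'
  's' (pos 18) + 20 = pos 12 = 'm'
  'g' (pos 6) + 20 = pos 0 = 'a'
  'a' (pos 0) + 20 = pos 20 = 'u'
Result: pwmau

pwmau


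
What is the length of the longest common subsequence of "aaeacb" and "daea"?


LCS of "aaeacb" and "daea"
DP table:
           d    a    e    a
      0    0    0    0    0
  a   0    0    1    1    1
  a   0    0    1    1    2
  e   0    0    1    2    2
  a   0    0    1    2    3
  c   0    0    1    2    3
  b   0    0    1    2    3
LCS length = dp[6][4] = 3

3


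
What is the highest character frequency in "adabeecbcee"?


Input: adabeecbcee
Character counts:
  'a': 2
  'b': 2
  'c': 2
  'd': 1
  'e': 4
Maximum frequency: 4

4


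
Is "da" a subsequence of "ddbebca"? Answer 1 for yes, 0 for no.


Check if "da" is a subsequence of "ddbebca"
Greedy scan:
  Position 0 ('d'): matches sub[0] = 'd'
  Position 1 ('d'): no match needed
  Position 2 ('b'): no match needed
  Position 3 ('e'): no match needed
  Position 4 ('b'): no match needed
  Position 5 ('c'): no match needed
  Position 6 ('a'): matches sub[1] = 'a'
All 2 characters matched => is a subsequence

1


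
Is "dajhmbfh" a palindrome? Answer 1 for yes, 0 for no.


Input: dajhmbfh
Reversed: hfbmhjad
  Compare pos 0 ('d') with pos 7 ('h'): MISMATCH
  Compare pos 1 ('a') with pos 6 ('f'): MISMATCH
  Compare pos 2 ('j') with pos 5 ('b'): MISMATCH
  Compare pos 3 ('h') with pos 4 ('m'): MISMATCH
Result: not a palindrome

0


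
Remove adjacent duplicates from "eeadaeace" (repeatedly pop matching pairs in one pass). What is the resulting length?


Input: eeadaeace
Stack-based adjacent duplicate removal:
  Read 'e': push. Stack: e
  Read 'e': matches stack top 'e' => pop. Stack: (empty)
  Read 'a': push. Stack: a
  Read 'd': push. Stack: ad
  Read 'a': push. Stack: ada
  Read 'e': push. Stack: adae
  Read 'a': push. Stack: adaea
  Read 'c': push. Stack: adaeac
  Read 'e': push. Stack: adaeace
Final stack: "adaeace" (length 7)

7


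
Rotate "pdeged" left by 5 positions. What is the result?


Input: "pdeged", rotate left by 5
First 5 characters: "pdege"
Remaining characters: "d"
Concatenate remaining + first: "d" + "pdege" = "dpdege"

dpdege


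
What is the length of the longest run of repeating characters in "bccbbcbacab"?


Input: "bccbbcbacab"
Scanning for longest run:
  Position 1 ('c'): new char, reset run to 1
  Position 2 ('c'): continues run of 'c', length=2
  Position 3 ('b'): new char, reset run to 1
  Position 4 ('b'): continues run of 'b', length=2
  Position 5 ('c'): new char, reset run to 1
  Position 6 ('b'): new char, reset run to 1
  Position 7 ('a'): new char, reset run to 1
  Position 8 ('c'): new char, reset run to 1
  Position 9 ('a'): new char, reset run to 1
  Position 10 ('b'): new char, reset run to 1
Longest run: 'c' with length 2

2


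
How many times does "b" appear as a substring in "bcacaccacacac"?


Searching for "b" in "bcacaccacacac"
Scanning each position:
  Position 0: "b" => MATCH
  Position 1: "c" => no
  Position 2: "a" => no
  Position 3: "c" => no
  Position 4: "a" => no
  Position 5: "c" => no
  Position 6: "c" => no
  Position 7: "a" => no
  Position 8: "c" => no
  Position 9: "a" => no
  Position 10: "c" => no
  Position 11: "a" => no
  Position 12: "c" => no
Total occurrences: 1

1


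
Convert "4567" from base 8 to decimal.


Input: "4567" in base 8
Positional expansion:
  Digit '4' (value 4) x 8^3 = 2048
  Digit '5' (value 5) x 8^2 = 320
  Digit '6' (value 6) x 8^1 = 48
  Digit '7' (value 7) x 8^0 = 7
Sum = 2423

2423


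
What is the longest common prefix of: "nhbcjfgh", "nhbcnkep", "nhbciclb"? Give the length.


Words: nhbcjfgh, nhbcnkep, nhbciclb
  Position 0: all 'n' => match
  Position 1: all 'h' => match
  Position 2: all 'b' => match
  Position 3: all 'c' => match
  Position 4: ('j', 'n', 'i') => mismatch, stop
LCP = "nhbc" (length 4)

4


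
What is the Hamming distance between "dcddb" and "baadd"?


Comparing "dcddb" and "baadd" position by position:
  Position 0: 'd' vs 'b' => differ
  Position 1: 'c' vs 'a' => differ
  Position 2: 'd' vs 'a' => differ
  Position 3: 'd' vs 'd' => same
  Position 4: 'b' vs 'd' => differ
Total differences (Hamming distance): 4

4


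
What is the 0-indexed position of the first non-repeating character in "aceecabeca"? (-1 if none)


Input: aceecabeca
Character frequencies:
  'a': 3
  'b': 1
  'c': 3
  'e': 3
Scanning left to right for freq == 1:
  Position 0 ('a'): freq=3, skip
  Position 1 ('c'): freq=3, skip
  Position 2 ('e'): freq=3, skip
  Position 3 ('e'): freq=3, skip
  Position 4 ('c'): freq=3, skip
  Position 5 ('a'): freq=3, skip
  Position 6 ('b'): unique! => answer = 6

6


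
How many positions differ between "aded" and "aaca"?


Comparing "aded" and "aaca" position by position:
  Position 0: 'a' vs 'a' => same
  Position 1: 'd' vs 'a' => DIFFER
  Position 2: 'e' vs 'c' => DIFFER
  Position 3: 'd' vs 'a' => DIFFER
Positions that differ: 3

3


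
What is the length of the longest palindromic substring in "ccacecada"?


Input: "ccacecada"
Checking substrings for palindromes:
  [2:7] "aceca" (len 5) => palindrome
  [1:4] "cac" (len 3) => palindrome
  [3:6] "cec" (len 3) => palindrome
  [6:9] "ada" (len 3) => palindrome
  [0:2] "cc" (len 2) => palindrome
Longest palindromic substring: "aceca" with length 5

5


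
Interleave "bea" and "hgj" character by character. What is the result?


Interleaving "bea" and "hgj":
  Position 0: 'b' from first, 'h' from second => "bh"
  Position 1: 'e' from first, 'g' from second => "eg"
  Position 2: 'a' from first, 'j' from second => "aj"
Result: bhegaj

bhegaj


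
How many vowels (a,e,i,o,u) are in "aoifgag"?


Input: aoifgag
Checking each character:
  'a' at position 0: vowel (running total: 1)
  'o' at position 1: vowel (running total: 2)
  'i' at position 2: vowel (running total: 3)
  'f' at position 3: consonant
  'g' at position 4: consonant
  'a' at position 5: vowel (running total: 4)
  'g' at position 6: consonant
Total vowels: 4

4


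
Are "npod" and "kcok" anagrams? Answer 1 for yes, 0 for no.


Strings: "npod", "kcok"
Sorted first:  dnop
Sorted second: ckko
Differ at position 0: 'd' vs 'c' => not anagrams

0


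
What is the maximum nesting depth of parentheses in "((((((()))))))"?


Input: "((((((()))))))"
Tracking depth:
  Position 0 '(': depth becomes 1
  Position 1 '(': depth becomes 2
  Position 2 '(': depth becomes 3
  Position 3 '(': depth becomes 4
  Position 4 '(': depth becomes 5
  Position 5 '(': depth becomes 6
  Position 6 '(': depth becomes 7
  Position 7 ')': depth becomes 6
  Position 8 ')': depth becomes 5
  Position 9 ')': depth becomes 4
  Position 10 ')': depth becomes 3
  Position 11 ')': depth becomes 2
  Position 12 ')': depth becomes 1
  Position 13 ')': depth becomes 0
Maximum depth reached: 7

7


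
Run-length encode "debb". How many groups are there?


Input: debb
Scanning for consecutive runs:
  Group 1: 'd' x 1 (positions 0-0)
  Group 2: 'e' x 1 (positions 1-1)
  Group 3: 'b' x 2 (positions 2-3)
Total groups: 3

3


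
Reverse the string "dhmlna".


Input: dhmlna
Reading characters right to left:
  Position 5: 'a'
  Position 4: 'n'
  Position 3: 'l'
  Position 2: 'm'
  Position 1: 'h'
  Position 0: 'd'
Reversed: anlmhd

anlmhd


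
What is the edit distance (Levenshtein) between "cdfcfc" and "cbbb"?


Computing edit distance: "cdfcfc" -> "cbbb"
DP table:
           c    b    b    b
      0    1    2    3    4
  c   1    0    1    2    3
  d   2    1    1    2    3
  f   3    2    2    2    3
  c   4    3    3    3    3
  f   5    4    4    4    4
  c   6    5    5    5    5
Edit distance = dp[6][4] = 5

5


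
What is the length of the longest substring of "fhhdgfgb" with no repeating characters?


Input: "fhhdgfgb"
Sliding window (track last position of each char):
  Position 0 ('f'): window [0,0] length 1 -- new best
  Position 1 ('h'): window [0,1] length 2 -- new best
  Position 2 ('h'): repeat (last at 1), move window start to 2
  Position 2 ('h'): window [2,2] length 1
  Position 3 ('d'): window [2,3] length 2
  Position 4 ('g'): window [2,4] length 3 -- new best
  Position 5 ('f'): window [2,5] length 4 -- new best
  Position 6 ('g'): repeat (last at 4), move window start to 5
  Position 6 ('g'): window [5,6] length 2
  Position 7 ('b'): window [5,7] length 3
Longest substring with no repeats: "hdgf" with length 4

4


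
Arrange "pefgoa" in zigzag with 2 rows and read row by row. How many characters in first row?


Zigzag "pefgoa" into 2 rows:
Placing characters:
  'p' => row 0
  'e' => row 1
  'f' => row 0
  'g' => row 1
  'o' => row 0
  'a' => row 1
Rows:
  Row 0: "pfo"
  Row 1: "ega"
First row length: 3

3


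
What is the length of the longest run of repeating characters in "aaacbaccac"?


Input: "aaacbaccac"
Scanning for longest run:
  Position 1 ('a'): continues run of 'a', length=2
  Position 2 ('a'): continues run of 'a', length=3
  Position 3 ('c'): new char, reset run to 1
  Position 4 ('b'): new char, reset run to 1
  Position 5 ('a'): new char, reset run to 1
  Position 6 ('c'): new char, reset run to 1
  Position 7 ('c'): continues run of 'c', length=2
  Position 8 ('a'): new char, reset run to 1
  Position 9 ('c'): new char, reset run to 1
Longest run: 'a' with length 3

3


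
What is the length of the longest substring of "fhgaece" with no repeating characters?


Input: "fhgaece"
Sliding window (track last position of each char):
  Position 0 ('f'): window [0,0] length 1 -- new best
  Position 1 ('h'): window [0,1] length 2 -- new best
  Position 2 ('g'): window [0,2] length 3 -- new best
  Position 3 ('a'): window [0,3] length 4 -- new best
  Position 4 ('e'): window [0,4] length 5 -- new best
  Position 5 ('c'): window [0,5] length 6 -- new best
  Position 6 ('e'): repeat (last at 4), move window start to 5
  Position 6 ('e'): window [5,6] length 2
Longest substring with no repeats: "fhgaec" with length 6

6


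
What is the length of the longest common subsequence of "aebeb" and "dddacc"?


LCS of "aebeb" and "dddacc"
DP table:
           d    d    d    a    c    c
      0    0    0    0    0    0    0
  a   0    0    0    0    1    1    1
  e   0    0    0    0    1    1    1
  b   0    0    0    0    1    1    1
  e   0    0    0    0    1    1    1
  b   0    0    0    0    1    1    1
LCS length = dp[5][6] = 1

1


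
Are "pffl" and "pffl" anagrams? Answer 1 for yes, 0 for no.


Strings: "pffl", "pffl"
Sorted first:  fflp
Sorted second: fflp
Sorted forms match => anagrams

1


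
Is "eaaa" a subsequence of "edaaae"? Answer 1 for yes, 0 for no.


Check if "eaaa" is a subsequence of "edaaae"
Greedy scan:
  Position 0 ('e'): matches sub[0] = 'e'
  Position 1 ('d'): no match needed
  Position 2 ('a'): matches sub[1] = 'a'
  Position 3 ('a'): matches sub[2] = 'a'
  Position 4 ('a'): matches sub[3] = 'a'
  Position 5 ('e'): no match needed
All 4 characters matched => is a subsequence

1


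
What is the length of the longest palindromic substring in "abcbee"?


Input: "abcbee"
Checking substrings for palindromes:
  [1:4] "bcb" (len 3) => palindrome
  [4:6] "ee" (len 2) => palindrome
Longest palindromic substring: "bcb" with length 3

3


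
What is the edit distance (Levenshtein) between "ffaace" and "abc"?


Computing edit distance: "ffaace" -> "abc"
DP table:
           a    b    c
      0    1    2    3
  f   1    1    2    3
  f   2    2    2    3
  a   3    2    3    3
  a   4    3    3    4
  c   5    4    4    3
  e   6    5    5    4
Edit distance = dp[6][3] = 4

4


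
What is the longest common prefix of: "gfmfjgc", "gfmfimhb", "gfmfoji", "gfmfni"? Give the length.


Words: gfmfjgc, gfmfimhb, gfmfoji, gfmfni
  Position 0: all 'g' => match
  Position 1: all 'f' => match
  Position 2: all 'm' => match
  Position 3: all 'f' => match
  Position 4: ('j', 'i', 'o', 'n') => mismatch, stop
LCP = "gfmf" (length 4)

4


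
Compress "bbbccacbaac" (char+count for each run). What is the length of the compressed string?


Input: bbbccacbaac
Runs:
  'b' x 3 => "b3"
  'c' x 2 => "c2"
  'a' x 1 => "a1"
  'c' x 1 => "c1"
  'b' x 1 => "b1"
  'a' x 2 => "a2"
  'c' x 1 => "c1"
Compressed: "b3c2a1c1b1a2c1"
Compressed length: 14

14


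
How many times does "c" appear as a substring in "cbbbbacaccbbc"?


Searching for "c" in "cbbbbacaccbbc"
Scanning each position:
  Position 0: "c" => MATCH
  Position 1: "b" => no
  Position 2: "b" => no
  Position 3: "b" => no
  Position 4: "b" => no
  Position 5: "a" => no
  Position 6: "c" => MATCH
  Position 7: "a" => no
  Position 8: "c" => MATCH
  Position 9: "c" => MATCH
  Position 10: "b" => no
  Position 11: "b" => no
  Position 12: "c" => MATCH
Total occurrences: 5

5


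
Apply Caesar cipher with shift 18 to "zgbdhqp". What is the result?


Caesar cipher: shift "zgbdhqp" by 18
  'z' (pos 25) + 18 = pos 17 = 'r'
  'g' (pos 6) + 18 = pos 24 = 'y'
  'b' (pos 1) + 18 = pos 19 = 't'
  'd' (pos 3) + 18 = pos 21 = 'v'
  'h' (pos 7) + 18 = pos 25 = 'z'
  'q' (pos 16) + 18 = pos 8 = 'i'
  'p' (pos 15) + 18 = pos 7 = 'h'
Result: rytvzih

rytvzih


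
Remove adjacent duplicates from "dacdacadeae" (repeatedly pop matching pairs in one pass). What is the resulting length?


Input: dacdacadeae
Stack-based adjacent duplicate removal:
  Read 'd': push. Stack: d
  Read 'a': push. Stack: da
  Read 'c': push. Stack: dac
  Read 'd': push. Stack: dacd
  Read 'a': push. Stack: dacda
  Read 'c': push. Stack: dacdac
  Read 'a': push. Stack: dacdaca
  Read 'd': push. Stack: dacdacad
  Read 'e': push. Stack: dacdacade
  Read 'a': push. Stack: dacdacadea
  Read 'e': push. Stack: dacdacadeae
Final stack: "dacdacadeae" (length 11)

11


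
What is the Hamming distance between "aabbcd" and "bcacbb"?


Comparing "aabbcd" and "bcacbb" position by position:
  Position 0: 'a' vs 'b' => differ
  Position 1: 'a' vs 'c' => differ
  Position 2: 'b' vs 'a' => differ
  Position 3: 'b' vs 'c' => differ
  Position 4: 'c' vs 'b' => differ
  Position 5: 'd' vs 'b' => differ
Total differences (Hamming distance): 6

6


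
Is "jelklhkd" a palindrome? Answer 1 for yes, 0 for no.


Input: jelklhkd
Reversed: dkhlklej
  Compare pos 0 ('j') with pos 7 ('d'): MISMATCH
  Compare pos 1 ('e') with pos 6 ('k'): MISMATCH
  Compare pos 2 ('l') with pos 5 ('h'): MISMATCH
  Compare pos 3 ('k') with pos 4 ('l'): MISMATCH
Result: not a palindrome

0


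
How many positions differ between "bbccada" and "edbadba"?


Comparing "bbccada" and "edbadba" position by position:
  Position 0: 'b' vs 'e' => DIFFER
  Position 1: 'b' vs 'd' => DIFFER
  Position 2: 'c' vs 'b' => DIFFER
  Position 3: 'c' vs 'a' => DIFFER
  Position 4: 'a' vs 'd' => DIFFER
  Position 5: 'd' vs 'b' => DIFFER
  Position 6: 'a' vs 'a' => same
Positions that differ: 6

6


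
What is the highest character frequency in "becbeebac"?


Input: becbeebac
Character counts:
  'a': 1
  'b': 3
  'c': 2
  'e': 3
Maximum frequency: 3

3


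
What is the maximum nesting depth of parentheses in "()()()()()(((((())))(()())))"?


Input: "()()()()()(((((())))(()())))"
Tracking depth:
  Position 0 '(': depth becomes 1
  Position 1 ')': depth becomes 0
  Position 2 '(': depth becomes 1
  Position 3 ')': depth becomes 0
  Position 4 '(': depth becomes 1
  Position 5 ')': depth becomes 0
  Position 6 '(': depth becomes 1
  Position 7 ')': depth becomes 0
  Position 8 '(': depth becomes 1
  Position 9 ')': depth becomes 0
  Position 10 '(': depth becomes 1
  Position 11 '(': depth becomes 2
  Position 12 '(': depth becomes 3
  Position 13 '(': depth becomes 4
  Position 14 '(': depth becomes 5
  Position 15 '(': depth becomes 6
  Position 16 ')': depth becomes 5
  Position 17 ')': depth becomes 4
  Position 18 ')': depth becomes 3
  Position 19 ')': depth becomes 2
  Position 20 '(': depth becomes 3
  Position 21 '(': depth becomes 4
  Position 22 ')': depth becomes 3
  Position 23 '(': depth becomes 4
  Position 24 ')': depth becomes 3
  Position 25 ')': depth becomes 2
  Position 26 ')': depth becomes 1
  Position 27 ')': depth becomes 0
Maximum depth reached: 6

6


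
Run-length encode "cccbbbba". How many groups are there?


Input: cccbbbba
Scanning for consecutive runs:
  Group 1: 'c' x 3 (positions 0-2)
  Group 2: 'b' x 4 (positions 3-6)
  Group 3: 'a' x 1 (positions 7-7)
Total groups: 3

3


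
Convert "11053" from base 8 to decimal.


Input: "11053" in base 8
Positional expansion:
  Digit '1' (value 1) x 8^4 = 4096
  Digit '1' (value 1) x 8^3 = 512
  Digit '0' (value 0) x 8^2 = 0
  Digit '5' (value 5) x 8^1 = 40
  Digit '3' (value 3) x 8^0 = 3
Sum = 4651

4651


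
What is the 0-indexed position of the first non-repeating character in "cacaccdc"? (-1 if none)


Input: cacaccdc
Character frequencies:
  'a': 2
  'c': 5
  'd': 1
Scanning left to right for freq == 1:
  Position 0 ('c'): freq=5, skip
  Position 1 ('a'): freq=2, skip
  Position 2 ('c'): freq=5, skip
  Position 3 ('a'): freq=2, skip
  Position 4 ('c'): freq=5, skip
  Position 5 ('c'): freq=5, skip
  Position 6 ('d'): unique! => answer = 6

6


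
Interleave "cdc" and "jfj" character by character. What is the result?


Interleaving "cdc" and "jfj":
  Position 0: 'c' from first, 'j' from second => "cj"
  Position 1: 'd' from first, 'f' from second => "df"
  Position 2: 'c' from first, 'j' from second => "cj"
Result: cjdfcj

cjdfcj


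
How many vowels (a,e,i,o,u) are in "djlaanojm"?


Input: djlaanojm
Checking each character:
  'd' at position 0: consonant
  'j' at position 1: consonant
  'l' at position 2: consonant
  'a' at position 3: vowel (running total: 1)
  'a' at position 4: vowel (running total: 2)
  'n' at position 5: consonant
  'o' at position 6: vowel (running total: 3)
  'j' at position 7: consonant
  'm' at position 8: consonant
Total vowels: 3

3


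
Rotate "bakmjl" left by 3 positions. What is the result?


Input: "bakmjl", rotate left by 3
First 3 characters: "bak"
Remaining characters: "mjl"
Concatenate remaining + first: "mjl" + "bak" = "mjlbak"

mjlbak


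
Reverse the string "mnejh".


Input: mnejh
Reading characters right to left:
  Position 4: 'h'
  Position 3: 'j'
  Position 2: 'e'
  Position 1: 'n'
  Position 0: 'm'
Reversed: hjenm

hjenm


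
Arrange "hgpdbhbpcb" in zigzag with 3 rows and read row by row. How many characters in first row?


Zigzag "hgpdbhbpcb" into 3 rows:
Placing characters:
  'h' => row 0
  'g' => row 1
  'p' => row 2
  'd' => row 1
  'b' => row 0
  'h' => row 1
  'b' => row 2
  'p' => row 1
  'c' => row 0
  'b' => row 1
Rows:
  Row 0: "hbc"
  Row 1: "gdhpb"
  Row 2: "pb"
First row length: 3

3


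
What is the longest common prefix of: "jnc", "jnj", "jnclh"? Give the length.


Words: jnc, jnj, jnclh
  Position 0: all 'j' => match
  Position 1: all 'n' => match
  Position 2: ('c', 'j', 'c') => mismatch, stop
LCP = "jn" (length 2)

2


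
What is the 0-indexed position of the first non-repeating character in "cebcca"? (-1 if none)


Input: cebcca
Character frequencies:
  'a': 1
  'b': 1
  'c': 3
  'e': 1
Scanning left to right for freq == 1:
  Position 0 ('c'): freq=3, skip
  Position 1 ('e'): unique! => answer = 1

1


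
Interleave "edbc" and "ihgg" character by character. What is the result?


Interleaving "edbc" and "ihgg":
  Position 0: 'e' from first, 'i' from second => "ei"
  Position 1: 'd' from first, 'h' from second => "dh"
  Position 2: 'b' from first, 'g' from second => "bg"
  Position 3: 'c' from first, 'g' from second => "cg"
Result: eidhbgcg

eidhbgcg


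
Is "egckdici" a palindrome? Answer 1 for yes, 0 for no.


Input: egckdici
Reversed: icidkcge
  Compare pos 0 ('e') with pos 7 ('i'): MISMATCH
  Compare pos 1 ('g') with pos 6 ('c'): MISMATCH
  Compare pos 2 ('c') with pos 5 ('i'): MISMATCH
  Compare pos 3 ('k') with pos 4 ('d'): MISMATCH
Result: not a palindrome

0


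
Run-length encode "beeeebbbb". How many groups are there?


Input: beeeebbbb
Scanning for consecutive runs:
  Group 1: 'b' x 1 (positions 0-0)
  Group 2: 'e' x 4 (positions 1-4)
  Group 3: 'b' x 4 (positions 5-8)
Total groups: 3

3


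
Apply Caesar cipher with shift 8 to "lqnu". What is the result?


Caesar cipher: shift "lqnu" by 8
  'l' (pos 11) + 8 = pos 19 = 't'
  'q' (pos 16) + 8 = pos 24 = 'y'
  'n' (pos 13) + 8 = pos 21 = 'v'
  'u' (pos 20) + 8 = pos 2 = 'c'
Result: tyvc

tyvc


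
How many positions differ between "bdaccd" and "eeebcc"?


Comparing "bdaccd" and "eeebcc" position by position:
  Position 0: 'b' vs 'e' => DIFFER
  Position 1: 'd' vs 'e' => DIFFER
  Position 2: 'a' vs 'e' => DIFFER
  Position 3: 'c' vs 'b' => DIFFER
  Position 4: 'c' vs 'c' => same
  Position 5: 'd' vs 'c' => DIFFER
Positions that differ: 5

5


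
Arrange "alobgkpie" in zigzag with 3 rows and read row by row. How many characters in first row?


Zigzag "alobgkpie" into 3 rows:
Placing characters:
  'a' => row 0
  'l' => row 1
  'o' => row 2
  'b' => row 1
  'g' => row 0
  'k' => row 1
  'p' => row 2
  'i' => row 1
  'e' => row 0
Rows:
  Row 0: "age"
  Row 1: "lbki"
  Row 2: "op"
First row length: 3

3


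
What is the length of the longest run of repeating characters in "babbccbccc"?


Input: "babbccbccc"
Scanning for longest run:
  Position 1 ('a'): new char, reset run to 1
  Position 2 ('b'): new char, reset run to 1
  Position 3 ('b'): continues run of 'b', length=2
  Position 4 ('c'): new char, reset run to 1
  Position 5 ('c'): continues run of 'c', length=2
  Position 6 ('b'): new char, reset run to 1
  Position 7 ('c'): new char, reset run to 1
  Position 8 ('c'): continues run of 'c', length=2
  Position 9 ('c'): continues run of 'c', length=3
Longest run: 'c' with length 3

3


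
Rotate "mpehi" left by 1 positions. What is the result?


Input: "mpehi", rotate left by 1
First 1 characters: "m"
Remaining characters: "pehi"
Concatenate remaining + first: "pehi" + "m" = "pehim"

pehim


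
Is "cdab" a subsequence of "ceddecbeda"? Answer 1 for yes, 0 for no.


Check if "cdab" is a subsequence of "ceddecbeda"
Greedy scan:
  Position 0 ('c'): matches sub[0] = 'c'
  Position 1 ('e'): no match needed
  Position 2 ('d'): matches sub[1] = 'd'
  Position 3 ('d'): no match needed
  Position 4 ('e'): no match needed
  Position 5 ('c'): no match needed
  Position 6 ('b'): no match needed
  Position 7 ('e'): no match needed
  Position 8 ('d'): no match needed
  Position 9 ('a'): matches sub[2] = 'a'
Only matched 3/4 characters => not a subsequence

0


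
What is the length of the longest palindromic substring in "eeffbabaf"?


Input: "eeffbabaf"
Checking substrings for palindromes:
  [4:7] "bab" (len 3) => palindrome
  [5:8] "aba" (len 3) => palindrome
  [0:2] "ee" (len 2) => palindrome
  [2:4] "ff" (len 2) => palindrome
Longest palindromic substring: "bab" with length 3

3


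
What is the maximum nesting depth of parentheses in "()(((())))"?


Input: "()(((())))"
Tracking depth:
  Position 0 '(': depth becomes 1
  Position 1 ')': depth becomes 0
  Position 2 '(': depth becomes 1
  Position 3 '(': depth becomes 2
  Position 4 '(': depth becomes 3
  Position 5 '(': depth becomes 4
  Position 6 ')': depth becomes 3
  Position 7 ')': depth becomes 2
  Position 8 ')': depth becomes 1
  Position 9 ')': depth becomes 0
Maximum depth reached: 4

4


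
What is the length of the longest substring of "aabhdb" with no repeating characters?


Input: "aabhdb"
Sliding window (track last position of each char):
  Position 0 ('a'): window [0,0] length 1 -- new best
  Position 1 ('a'): repeat (last at 0), move window start to 1
  Position 1 ('a'): window [1,1] length 1
  Position 2 ('b'): window [1,2] length 2 -- new best
  Position 3 ('h'): window [1,3] length 3 -- new best
  Position 4 ('d'): window [1,4] length 4 -- new best
  Position 5 ('b'): repeat (last at 2), move window start to 3
  Position 5 ('b'): window [3,5] length 3
Longest substring with no repeats: "abhd" with length 4

4


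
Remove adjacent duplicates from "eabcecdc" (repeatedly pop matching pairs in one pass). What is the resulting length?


Input: eabcecdc
Stack-based adjacent duplicate removal:
  Read 'e': push. Stack: e
  Read 'a': push. Stack: ea
  Read 'b': push. Stack: eab
  Read 'c': push. Stack: eabc
  Read 'e': push. Stack: eabce
  Read 'c': push. Stack: eabcec
  Read 'd': push. Stack: eabcecd
  Read 'c': push. Stack: eabcecdc
Final stack: "eabcecdc" (length 8)

8


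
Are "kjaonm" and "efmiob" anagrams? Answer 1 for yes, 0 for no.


Strings: "kjaonm", "efmiob"
Sorted first:  ajkmno
Sorted second: befimo
Differ at position 0: 'a' vs 'b' => not anagrams

0


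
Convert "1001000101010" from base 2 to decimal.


Input: "1001000101010" in base 2
Positional expansion:
  Digit '1' (value 1) x 2^12 = 4096
  Digit '0' (value 0) x 2^11 = 0
  Digit '0' (value 0) x 2^10 = 0
  Digit '1' (value 1) x 2^9 = 512
  Digit '0' (value 0) x 2^8 = 0
  Digit '0' (value 0) x 2^7 = 0
  Digit '0' (value 0) x 2^6 = 0
  Digit '1' (value 1) x 2^5 = 32
  Digit '0' (value 0) x 2^4 = 0
  Digit '1' (value 1) x 2^3 = 8
  Digit '0' (value 0) x 2^2 = 0
  Digit '1' (value 1) x 2^1 = 2
  Digit '0' (value 0) x 2^0 = 0
Sum = 4650

4650


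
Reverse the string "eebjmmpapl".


Input: eebjmmpapl
Reading characters right to left:
  Position 9: 'l'
  Position 8: 'p'
  Position 7: 'a'
  Position 6: 'p'
  Position 5: 'm'
  Position 4: 'm'
  Position 3: 'j'
  Position 2: 'b'
  Position 1: 'e'
  Position 0: 'e'
Reversed: lpapmmjbee

lpapmmjbee


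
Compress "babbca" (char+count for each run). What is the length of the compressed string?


Input: babbca
Runs:
  'b' x 1 => "b1"
  'a' x 1 => "a1"
  'b' x 2 => "b2"
  'c' x 1 => "c1"
  'a' x 1 => "a1"
Compressed: "b1a1b2c1a1"
Compressed length: 10

10


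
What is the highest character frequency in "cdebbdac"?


Input: cdebbdac
Character counts:
  'a': 1
  'b': 2
  'c': 2
  'd': 2
  'e': 1
Maximum frequency: 2

2


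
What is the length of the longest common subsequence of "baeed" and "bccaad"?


LCS of "baeed" and "bccaad"
DP table:
           b    c    c    a    a    d
      0    0    0    0    0    0    0
  b   0    1    1    1    1    1    1
  a   0    1    1    1    2    2    2
  e   0    1    1    1    2    2    2
  e   0    1    1    1    2    2    2
  d   0    1    1    1    2    2    3
LCS length = dp[5][6] = 3

3


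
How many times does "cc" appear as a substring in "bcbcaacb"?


Searching for "cc" in "bcbcaacb"
Scanning each position:
  Position 0: "bc" => no
  Position 1: "cb" => no
  Position 2: "bc" => no
  Position 3: "ca" => no
  Position 4: "aa" => no
  Position 5: "ac" => no
  Position 6: "cb" => no
Total occurrences: 0

0


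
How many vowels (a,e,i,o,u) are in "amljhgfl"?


Input: amljhgfl
Checking each character:
  'a' at position 0: vowel (running total: 1)
  'm' at position 1: consonant
  'l' at position 2: consonant
  'j' at position 3: consonant
  'h' at position 4: consonant
  'g' at position 5: consonant
  'f' at position 6: consonant
  'l' at position 7: consonant
Total vowels: 1

1


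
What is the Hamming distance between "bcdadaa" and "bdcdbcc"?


Comparing "bcdadaa" and "bdcdbcc" position by position:
  Position 0: 'b' vs 'b' => same
  Position 1: 'c' vs 'd' => differ
  Position 2: 'd' vs 'c' => differ
  Position 3: 'a' vs 'd' => differ
  Position 4: 'd' vs 'b' => differ
  Position 5: 'a' vs 'c' => differ
  Position 6: 'a' vs 'c' => differ
Total differences (Hamming distance): 6

6


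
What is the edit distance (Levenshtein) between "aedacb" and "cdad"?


Computing edit distance: "aedacb" -> "cdad"
DP table:
           c    d    a    d
      0    1    2    3    4
  a   1    1    2    2    3
  e   2    2    2    3    3
  d   3    3    2    3    3
  a   4    4    3    2    3
  c   5    4    4    3    3
  b   6    5    5    4    4
Edit distance = dp[6][4] = 4

4


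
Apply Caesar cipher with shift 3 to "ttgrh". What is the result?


Caesar cipher: shift "ttgrh" by 3
  't' (pos 19) + 3 = pos 22 = 'w'
  't' (pos 19) + 3 = pos 22 = 'w'
  'g' (pos 6) + 3 = pos 9 = 'j'
  'r' (pos 17) + 3 = pos 20 = 'u'
  'h' (pos 7) + 3 = pos 10 = 'k'
Result: wwjuk

wwjuk


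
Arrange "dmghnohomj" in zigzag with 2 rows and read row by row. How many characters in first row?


Zigzag "dmghnohomj" into 2 rows:
Placing characters:
  'd' => row 0
  'm' => row 1
  'g' => row 0
  'h' => row 1
  'n' => row 0
  'o' => row 1
  'h' => row 0
  'o' => row 1
  'm' => row 0
  'j' => row 1
Rows:
  Row 0: "dgnhm"
  Row 1: "mhooj"
First row length: 5

5


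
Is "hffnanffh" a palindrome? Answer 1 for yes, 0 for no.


Input: hffnanffh
Reversed: hffnanffh
  Compare pos 0 ('h') with pos 8 ('h'): match
  Compare pos 1 ('f') with pos 7 ('f'): match
  Compare pos 2 ('f') with pos 6 ('f'): match
  Compare pos 3 ('n') with pos 5 ('n'): match
Result: palindrome

1


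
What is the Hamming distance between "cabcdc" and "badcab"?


Comparing "cabcdc" and "badcab" position by position:
  Position 0: 'c' vs 'b' => differ
  Position 1: 'a' vs 'a' => same
  Position 2: 'b' vs 'd' => differ
  Position 3: 'c' vs 'c' => same
  Position 4: 'd' vs 'a' => differ
  Position 5: 'c' vs 'b' => differ
Total differences (Hamming distance): 4

4


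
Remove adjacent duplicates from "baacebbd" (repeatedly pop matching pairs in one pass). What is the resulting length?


Input: baacebbd
Stack-based adjacent duplicate removal:
  Read 'b': push. Stack: b
  Read 'a': push. Stack: ba
  Read 'a': matches stack top 'a' => pop. Stack: b
  Read 'c': push. Stack: bc
  Read 'e': push. Stack: bce
  Read 'b': push. Stack: bceb
  Read 'b': matches stack top 'b' => pop. Stack: bce
  Read 'd': push. Stack: bced
Final stack: "bced" (length 4)

4


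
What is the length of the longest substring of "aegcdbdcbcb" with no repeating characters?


Input: "aegcdbdcbcb"
Sliding window (track last position of each char):
  Position 0 ('a'): window [0,0] length 1 -- new best
  Position 1 ('e'): window [0,1] length 2 -- new best
  Position 2 ('g'): window [0,2] length 3 -- new best
  Position 3 ('c'): window [0,3] length 4 -- new best
  Position 4 ('d'): window [0,4] length 5 -- new best
  Position 5 ('b'): window [0,5] length 6 -- new best
  Position 6 ('d'): repeat (last at 4), move window start to 5
  Position 6 ('d'): window [5,6] length 2
  Position 7 ('c'): window [5,7] length 3
  Position 8 ('b'): repeat (last at 5), move window start to 6
  Position 8 ('b'): window [6,8] length 3
  Position 9 ('c'): repeat (last at 7), move window start to 8
  Position 9 ('c'): window [8,9] length 2
  Position 10 ('b'): repeat (last at 8), move window start to 9
  Position 10 ('b'): window [9,10] length 2
Longest substring with no repeats: "aegcdb" with length 6

6


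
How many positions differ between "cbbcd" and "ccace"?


Comparing "cbbcd" and "ccace" position by position:
  Position 0: 'c' vs 'c' => same
  Position 1: 'b' vs 'c' => DIFFER
  Position 2: 'b' vs 'a' => DIFFER
  Position 3: 'c' vs 'c' => same
  Position 4: 'd' vs 'e' => DIFFER
Positions that differ: 3

3


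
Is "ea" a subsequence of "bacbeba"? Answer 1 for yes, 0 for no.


Check if "ea" is a subsequence of "bacbeba"
Greedy scan:
  Position 0 ('b'): no match needed
  Position 1 ('a'): no match needed
  Position 2 ('c'): no match needed
  Position 3 ('b'): no match needed
  Position 4 ('e'): matches sub[0] = 'e'
  Position 5 ('b'): no match needed
  Position 6 ('a'): matches sub[1] = 'a'
All 2 characters matched => is a subsequence

1


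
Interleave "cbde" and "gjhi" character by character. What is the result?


Interleaving "cbde" and "gjhi":
  Position 0: 'c' from first, 'g' from second => "cg"
  Position 1: 'b' from first, 'j' from second => "bj"
  Position 2: 'd' from first, 'h' from second => "dh"
  Position 3: 'e' from first, 'i' from second => "ei"
Result: cgbjdhei

cgbjdhei


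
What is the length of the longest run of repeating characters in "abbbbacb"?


Input: "abbbbacb"
Scanning for longest run:
  Position 1 ('b'): new char, reset run to 1
  Position 2 ('b'): continues run of 'b', length=2
  Position 3 ('b'): continues run of 'b', length=3
  Position 4 ('b'): continues run of 'b', length=4
  Position 5 ('a'): new char, reset run to 1
  Position 6 ('c'): new char, reset run to 1
  Position 7 ('b'): new char, reset run to 1
Longest run: 'b' with length 4

4


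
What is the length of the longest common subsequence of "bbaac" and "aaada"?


LCS of "bbaac" and "aaada"
DP table:
           a    a    a    d    a
      0    0    0    0    0    0
  b   0    0    0    0    0    0
  b   0    0    0    0    0    0
  a   0    1    1    1    1    1
  a   0    1    2    2    2    2
  c   0    1    2    2    2    2
LCS length = dp[5][5] = 2

2


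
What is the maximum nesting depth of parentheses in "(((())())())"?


Input: "(((())())())"
Tracking depth:
  Position 0 '(': depth becomes 1
  Position 1 '(': depth becomes 2
  Position 2 '(': depth becomes 3
  Position 3 '(': depth becomes 4
  Position 4 ')': depth becomes 3
  Position 5 ')': depth becomes 2
  Position 6 '(': depth becomes 3
  Position 7 ')': depth becomes 2
  Position 8 ')': depth becomes 1
  Position 9 '(': depth becomes 2
  Position 10 ')': depth becomes 1
  Position 11 ')': depth becomes 0
Maximum depth reached: 4

4


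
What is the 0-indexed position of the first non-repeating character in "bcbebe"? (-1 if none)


Input: bcbebe
Character frequencies:
  'b': 3
  'c': 1
  'e': 2
Scanning left to right for freq == 1:
  Position 0 ('b'): freq=3, skip
  Position 1 ('c'): unique! => answer = 1

1


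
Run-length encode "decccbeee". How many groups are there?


Input: decccbeee
Scanning for consecutive runs:
  Group 1: 'd' x 1 (positions 0-0)
  Group 2: 'e' x 1 (positions 1-1)
  Group 3: 'c' x 3 (positions 2-4)
  Group 4: 'b' x 1 (positions 5-5)
  Group 5: 'e' x 3 (positions 6-8)
Total groups: 5

5


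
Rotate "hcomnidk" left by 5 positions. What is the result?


Input: "hcomnidk", rotate left by 5
First 5 characters: "hcomn"
Remaining characters: "idk"
Concatenate remaining + first: "idk" + "hcomn" = "idkhcomn"

idkhcomn


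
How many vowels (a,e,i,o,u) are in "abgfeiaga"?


Input: abgfeiaga
Checking each character:
  'a' at position 0: vowel (running total: 1)
  'b' at position 1: consonant
  'g' at position 2: consonant
  'f' at position 3: consonant
  'e' at position 4: vowel (running total: 2)
  'i' at position 5: vowel (running total: 3)
  'a' at position 6: vowel (running total: 4)
  'g' at position 7: consonant
  'a' at position 8: vowel (running total: 5)
Total vowels: 5

5


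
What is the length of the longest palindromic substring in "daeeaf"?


Input: "daeeaf"
Checking substrings for palindromes:
  [1:5] "aeea" (len 4) => palindrome
  [2:4] "ee" (len 2) => palindrome
Longest palindromic substring: "aeea" with length 4

4


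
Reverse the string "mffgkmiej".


Input: mffgkmiej
Reading characters right to left:
  Position 8: 'j'
  Position 7: 'e'
  Position 6: 'i'
  Position 5: 'm'
  Position 4: 'k'
  Position 3: 'g'
  Position 2: 'f'
  Position 1: 'f'
  Position 0: 'm'
Reversed: jeimkgffm

jeimkgffm


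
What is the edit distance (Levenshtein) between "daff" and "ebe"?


Computing edit distance: "daff" -> "ebe"
DP table:
           e    b    e
      0    1    2    3
  d   1    1    2    3
  a   2    2    2    3
  f   3    3    3    3
  f   4    4    4    4
Edit distance = dp[4][3] = 4

4


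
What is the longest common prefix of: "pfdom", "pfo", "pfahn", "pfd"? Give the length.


Words: pfdom, pfo, pfahn, pfd
  Position 0: all 'p' => match
  Position 1: all 'f' => match
  Position 2: ('d', 'o', 'a', 'd') => mismatch, stop
LCP = "pf" (length 2)

2


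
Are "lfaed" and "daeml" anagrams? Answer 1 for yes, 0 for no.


Strings: "lfaed", "daeml"
Sorted first:  adefl
Sorted second: adelm
Differ at position 3: 'f' vs 'l' => not anagrams

0


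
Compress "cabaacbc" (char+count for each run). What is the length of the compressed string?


Input: cabaacbc
Runs:
  'c' x 1 => "c1"
  'a' x 1 => "a1"
  'b' x 1 => "b1"
  'a' x 2 => "a2"
  'c' x 1 => "c1"
  'b' x 1 => "b1"
  'c' x 1 => "c1"
Compressed: "c1a1b1a2c1b1c1"
Compressed length: 14

14
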